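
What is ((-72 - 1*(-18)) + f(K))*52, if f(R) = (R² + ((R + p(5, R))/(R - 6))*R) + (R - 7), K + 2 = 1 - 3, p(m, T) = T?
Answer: -13572/5 ≈ -2714.4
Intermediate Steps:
K = -4 (K = -2 + (1 - 3) = -2 - 2 = -4)
f(R) = -7 + R + R² + 2*R²/(-6 + R) (f(R) = (R² + ((R + R)/(R - 6))*R) + (R - 7) = (R² + ((2*R)/(-6 + R))*R) + (-7 + R) = (R² + (2*R/(-6 + R))*R) + (-7 + R) = (R² + 2*R²/(-6 + R)) + (-7 + R) = -7 + R + R² + 2*R²/(-6 + R))
((-72 - 1*(-18)) + f(K))*52 = ((-72 - 1*(-18)) + (42 + (-4)³ - 13*(-4) - 3*(-4)²)/(-6 - 4))*52 = ((-72 + 18) + (42 - 64 + 52 - 3*16)/(-10))*52 = (-54 - (42 - 64 + 52 - 48)/10)*52 = (-54 - ⅒*(-18))*52 = (-54 + 9/5)*52 = -261/5*52 = -13572/5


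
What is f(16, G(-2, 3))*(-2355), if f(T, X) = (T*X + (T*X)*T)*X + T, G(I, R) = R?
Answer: -5802720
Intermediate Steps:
f(T, X) = T + X*(T*X + X*T**2) (f(T, X) = (T*X + X*T**2)*X + T = X*(T*X + X*T**2) + T = T + X*(T*X + X*T**2))
f(16, G(-2, 3))*(-2355) = (16*(1 + 3**2 + 16*3**2))*(-2355) = (16*(1 + 9 + 16*9))*(-2355) = (16*(1 + 9 + 144))*(-2355) = (16*154)*(-2355) = 2464*(-2355) = -5802720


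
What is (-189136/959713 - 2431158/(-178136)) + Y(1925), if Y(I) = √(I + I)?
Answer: 1149761003579/85479717484 + 5*√154 ≈ 75.499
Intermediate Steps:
Y(I) = √2*√I (Y(I) = √(2*I) = √2*√I)
(-189136/959713 - 2431158/(-178136)) + Y(1925) = (-189136/959713 - 2431158/(-178136)) + √2*√1925 = (-189136*1/959713 - 2431158*(-1/178136)) + √2*(5*√77) = (-189136/959713 + 1215579/89068) + 5*√154 = 1149761003579/85479717484 + 5*√154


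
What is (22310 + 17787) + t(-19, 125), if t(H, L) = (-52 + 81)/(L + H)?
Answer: 4250311/106 ≈ 40097.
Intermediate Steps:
t(H, L) = 29/(H + L)
(22310 + 17787) + t(-19, 125) = (22310 + 17787) + 29/(-19 + 125) = 40097 + 29/106 = 4250311/106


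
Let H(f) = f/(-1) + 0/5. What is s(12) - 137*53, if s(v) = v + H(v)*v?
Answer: -7393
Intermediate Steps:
H(f) = -f (H(f) = f*(-1) + 0*(1/5) = -f + 0 = -f)
s(v) = v - v**2 (s(v) = v + (-v)*v = v - v**2)
s(12) - 137*53 = 12*(1 - 1*12) - 137*53 = 12*(1 - 12) - 7261 = 12*(-11) - 7261 = -132 - 7261 = -7393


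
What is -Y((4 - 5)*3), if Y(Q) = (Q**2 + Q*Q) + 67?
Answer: -85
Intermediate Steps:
Y(Q) = 67 + 2*Q**2 (Y(Q) = (Q**2 + Q**2) + 67 = 2*Q**2 + 67 = 67 + 2*Q**2)
-Y((4 - 5)*3) = -(67 + 2*((4 - 5)*3)**2) = -(67 + 2*(-1*3)**2) = -(67 + 2*(-3)**2) = -(67 + 2*9) = -(67 + 18) = -1*85 = -85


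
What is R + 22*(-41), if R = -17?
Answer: -919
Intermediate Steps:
R + 22*(-41) = -17 + 22*(-41) = -17 - 902 = -919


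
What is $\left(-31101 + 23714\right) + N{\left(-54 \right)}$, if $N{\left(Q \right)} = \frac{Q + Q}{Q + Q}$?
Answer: $-7386$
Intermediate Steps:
$N{\left(Q \right)} = 1$ ($N{\left(Q \right)} = \frac{2 Q}{2 Q} = 2 Q \frac{1}{2 Q} = 1$)
$\left(-31101 + 23714\right) + N{\left(-54 \right)} = \left(-31101 + 23714\right) + 1 = -7387 + 1 = -7386$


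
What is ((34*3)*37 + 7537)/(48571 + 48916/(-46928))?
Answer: 18957236/81403249 ≈ 0.23288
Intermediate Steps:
((34*3)*37 + 7537)/(48571 + 48916/(-46928)) = (102*37 + 7537)/(48571 + 48916*(-1/46928)) = (3774 + 7537)/(48571 - 1747/1676) = 11311/(81403249/1676) = 11311*(1676/81403249) = 18957236/81403249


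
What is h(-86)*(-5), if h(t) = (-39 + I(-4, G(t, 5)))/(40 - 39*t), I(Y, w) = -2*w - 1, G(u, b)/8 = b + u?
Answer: -3140/1697 ≈ -1.8503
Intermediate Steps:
G(u, b) = 8*b + 8*u (G(u, b) = 8*(b + u) = 8*b + 8*u)
I(Y, w) = -1 - 2*w
h(t) = (-120 - 16*t)/(40 - 39*t) (h(t) = (-39 + (-1 - 2*(8*5 + 8*t)))/(40 - 39*t) = (-39 + (-1 - 2*(40 + 8*t)))/(40 - 39*t) = (-39 + (-1 + (-80 - 16*t)))/(40 - 39*t) = (-39 + (-81 - 16*t))/(40 - 39*t) = (-120 - 16*t)/(40 - 39*t))
h(-86)*(-5) = (8*(15 + 2*(-86))/(-40 + 39*(-86)))*(-5) = (8*(15 - 172)/(-40 - 3354))*(-5) = (8*(-157)/(-3394))*(-5) = (8*(-1/3394)*(-157))*(-5) = (628/1697)*(-5) = -3140/1697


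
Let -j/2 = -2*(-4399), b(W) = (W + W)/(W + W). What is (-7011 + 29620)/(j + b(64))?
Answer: -983/765 ≈ -1.2850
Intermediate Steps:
b(W) = 1 (b(W) = (2*W)/((2*W)) = (2*W)*(1/(2*W)) = 1)
j = -17596 (j = -(-4)*(-4399) = -2*8798 = -17596)
(-7011 + 29620)/(j + b(64)) = (-7011 + 29620)/(-17596 + 1) = 22609/(-17595) = 22609*(-1/17595) = -983/765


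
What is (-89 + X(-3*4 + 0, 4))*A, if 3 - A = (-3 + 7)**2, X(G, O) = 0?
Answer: 1157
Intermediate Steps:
A = -13 (A = 3 - (-3 + 7)**2 = 3 - 1*4**2 = 3 - 1*16 = 3 - 16 = -13)
(-89 + X(-3*4 + 0, 4))*A = (-89 + 0)*(-13) = -89*(-13) = 1157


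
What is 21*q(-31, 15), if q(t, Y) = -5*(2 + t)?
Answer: 3045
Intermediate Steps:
q(t, Y) = -10 - 5*t
21*q(-31, 15) = 21*(-10 - 5*(-31)) = 21*(-10 + 155) = 21*145 = 3045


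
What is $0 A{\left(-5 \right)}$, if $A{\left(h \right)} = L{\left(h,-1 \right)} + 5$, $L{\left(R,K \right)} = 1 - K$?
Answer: $0$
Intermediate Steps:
$A{\left(h \right)} = 7$ ($A{\left(h \right)} = \left(1 - -1\right) + 5 = \left(1 + 1\right) + 5 = 2 + 5 = 7$)
$0 A{\left(-5 \right)} = 0 \cdot 7 = 0$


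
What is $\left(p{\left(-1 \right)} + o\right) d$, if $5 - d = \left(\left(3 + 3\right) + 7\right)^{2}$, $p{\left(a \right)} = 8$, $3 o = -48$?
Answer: $1312$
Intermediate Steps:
$o = -16$ ($o = \frac{1}{3} \left(-48\right) = -16$)
$d = -164$ ($d = 5 - \left(\left(3 + 3\right) + 7\right)^{2} = 5 - \left(6 + 7\right)^{2} = 5 - 13^{2} = 5 - 169 = -164$)
$\left(p{\left(-1 \right)} + o\right) d = \left(8 - 16\right) \left(-164\right) = \left(-8\right) \left(-164\right) = 1312$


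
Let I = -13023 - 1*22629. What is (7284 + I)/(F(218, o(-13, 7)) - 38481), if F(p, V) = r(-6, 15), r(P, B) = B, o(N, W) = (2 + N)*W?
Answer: 1576/2137 ≈ 0.73748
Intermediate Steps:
o(N, W) = W*(2 + N)
F(p, V) = 15
I = -35652 (I = -13023 - 22629 = -35652)
(7284 + I)/(F(218, o(-13, 7)) - 38481) = (7284 - 35652)/(15 - 38481) = -28368/(-38466) = -28368*(-1/38466) = 1576/2137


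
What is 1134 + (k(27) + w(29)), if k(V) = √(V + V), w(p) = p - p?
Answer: 1134 + 3*√6 ≈ 1141.3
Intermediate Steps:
w(p) = 0
k(V) = √2*√V (k(V) = √(2*V) = √2*√V)
1134 + (k(27) + w(29)) = 1134 + (√2*√27 + 0) = 1134 + (√2*(3*√3) + 0) = 1134 + (3*√6 + 0) = 1134 + 3*√6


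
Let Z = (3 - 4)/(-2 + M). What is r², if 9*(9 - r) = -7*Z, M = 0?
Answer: 28561/324 ≈ 88.151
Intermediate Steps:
Z = ½ (Z = (3 - 4)/(-2 + 0) = -1/(-2) = -1*(-½) = ½ ≈ 0.50000)
r = 169/18 (r = 9 - (-7)/(9*2) = 9 - ⅑*(-7/2) = 9 + 7/18 = 169/18 ≈ 9.3889)
r² = (169/18)² = 28561/324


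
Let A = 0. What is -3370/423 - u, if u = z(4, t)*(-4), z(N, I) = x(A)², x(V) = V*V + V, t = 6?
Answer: -3370/423 ≈ -7.9669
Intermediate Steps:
x(V) = V + V² (x(V) = V² + V = V + V²)
z(N, I) = 0 (z(N, I) = (0*(1 + 0))² = (0*1)² = 0² = 0)
u = 0 (u = 0*(-4) = 0)
-3370/423 - u = -3370/423 - 1*0 = -3370*1/423 + 0 = -3370/423 + 0 = -3370/423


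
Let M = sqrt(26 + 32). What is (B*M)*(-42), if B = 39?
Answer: -1638*sqrt(58) ≈ -12475.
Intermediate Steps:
M = sqrt(58) ≈ 7.6158
(B*M)*(-42) = (39*sqrt(58))*(-42) = -1638*sqrt(58)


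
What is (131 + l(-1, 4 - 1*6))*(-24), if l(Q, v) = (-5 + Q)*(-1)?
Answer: -3288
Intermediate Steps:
l(Q, v) = 5 - Q
(131 + l(-1, 4 - 1*6))*(-24) = (131 + (5 - 1*(-1)))*(-24) = (131 + (5 + 1))*(-24) = (131 + 6)*(-24) = 137*(-24) = -3288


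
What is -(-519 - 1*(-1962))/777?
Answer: -13/7 ≈ -1.8571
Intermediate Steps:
-(-519 - 1*(-1962))/777 = -(-519 + 1962)/777 = -1443/777 = -1*13/7 = -13/7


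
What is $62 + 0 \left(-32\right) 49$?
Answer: $62$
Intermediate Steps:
$62 + 0 \left(-32\right) 49 = 62 + 0 \cdot 49 = 62 + 0 = 62$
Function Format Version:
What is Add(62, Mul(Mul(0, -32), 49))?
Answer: 62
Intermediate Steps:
Add(62, Mul(Mul(0, -32), 49)) = Add(62, Mul(0, 49)) = Add(62, 0) = 62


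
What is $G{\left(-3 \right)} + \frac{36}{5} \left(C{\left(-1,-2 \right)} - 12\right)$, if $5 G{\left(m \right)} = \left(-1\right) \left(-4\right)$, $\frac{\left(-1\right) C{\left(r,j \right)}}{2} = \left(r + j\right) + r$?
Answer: $-28$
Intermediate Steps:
$C{\left(r,j \right)} = - 4 r - 2 j$ ($C{\left(r,j \right)} = - 2 \left(\left(r + j\right) + r\right) = - 2 \left(\left(j + r\right) + r\right) = - 2 \left(j + 2 r\right) = - 4 r - 2 j$)
$G{\left(m \right)} = \frac{4}{5}$ ($G{\left(m \right)} = \frac{\left(-1\right) \left(-4\right)}{5} = \frac{1}{5} \cdot 4 = \frac{4}{5}$)
$G{\left(-3 \right)} + \frac{36}{5} \left(C{\left(-1,-2 \right)} - 12\right) = \frac{4}{5} + \frac{36}{5} \left(\left(\left(-4\right) \left(-1\right) - -4\right) - 12\right) = \frac{4}{5} + 36 \cdot \frac{1}{5} \left(\left(4 + 4\right) - 12\right) = \frac{4}{5} + \frac{36 \left(8 - 12\right)}{5} = \frac{4}{5} + \frac{36}{5} \left(-4\right) = \frac{4}{5} - \frac{144}{5} = -28$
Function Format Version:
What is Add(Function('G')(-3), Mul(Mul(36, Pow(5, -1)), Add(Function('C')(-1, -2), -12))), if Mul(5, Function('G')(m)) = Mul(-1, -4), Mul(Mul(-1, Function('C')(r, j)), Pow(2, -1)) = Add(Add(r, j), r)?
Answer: -28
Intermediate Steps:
Function('C')(r, j) = Add(Mul(-4, r), Mul(-2, j)) (Function('C')(r, j) = Mul(-2, Add(Add(r, j), r)) = Mul(-2, Add(Add(j, r), r)) = Mul(-2, Add(j, Mul(2, r))) = Add(Mul(-4, r), Mul(-2, j)))
Function('G')(m) = Rational(4, 5) (Function('G')(m) = Mul(Rational(1, 5), Mul(-1, -4)) = Mul(Rational(1, 5), 4) = Rational(4, 5))
Add(Function('G')(-3), Mul(Mul(36, Pow(5, -1)), Add(Function('C')(-1, -2), -12))) = Add(Rational(4, 5), Mul(Mul(36, Pow(5, -1)), Add(Add(Mul(-4, -1), Mul(-2, -2)), -12))) = Add(Rational(4, 5), Mul(Mul(36, Rational(1, 5)), Add(Add(4, 4), -12))) = Add(Rational(4, 5), Mul(Rational(36, 5), Add(8, -12))) = Add(Rational(4, 5), Mul(Rational(36, 5), -4)) = Add(Rational(4, 5), Rational(-144, 5)) = -28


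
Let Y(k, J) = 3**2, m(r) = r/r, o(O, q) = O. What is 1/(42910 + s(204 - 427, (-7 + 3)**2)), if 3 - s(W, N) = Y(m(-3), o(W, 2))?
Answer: 1/42904 ≈ 2.3308e-5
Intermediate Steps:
m(r) = 1
Y(k, J) = 9
s(W, N) = -6 (s(W, N) = 3 - 1*9 = 3 - 9 = -6)
1/(42910 + s(204 - 427, (-7 + 3)**2)) = 1/(42910 - 6) = 1/42904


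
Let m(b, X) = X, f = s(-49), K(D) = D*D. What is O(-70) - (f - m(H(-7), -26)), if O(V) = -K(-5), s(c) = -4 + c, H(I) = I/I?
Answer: 2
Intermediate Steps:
K(D) = D²
H(I) = 1
f = -53 (f = -4 - 49 = -53)
O(V) = -25 (O(V) = -1*(-5)² = -1*25 = -25)
O(-70) - (f - m(H(-7), -26)) = -25 - (-53 - 1*(-26)) = -25 - (-53 + 26) = -25 - 1*(-27) = -25 + 27 = 2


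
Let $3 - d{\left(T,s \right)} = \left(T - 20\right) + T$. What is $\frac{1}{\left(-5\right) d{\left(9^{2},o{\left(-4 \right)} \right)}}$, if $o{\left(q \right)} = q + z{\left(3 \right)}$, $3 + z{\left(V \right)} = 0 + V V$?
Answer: $\frac{1}{695} \approx 0.0014388$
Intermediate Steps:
$z{\left(V \right)} = -3 + V^{2}$ ($z{\left(V \right)} = -3 + \left(0 + V V\right) = -3 + \left(0 + V^{2}\right) = -3 + V^{2}$)
$o{\left(q \right)} = 6 + q$ ($o{\left(q \right)} = q - \left(3 - 3^{2}\right) = q + \left(-3 + 9\right) = q + 6 = 6 + q$)
$d{\left(T,s \right)} = 23 - 2 T$ ($d{\left(T,s \right)} = 3 - \left(\left(T - 20\right) + T\right) = 3 - \left(\left(-20 + T\right) + T\right) = 3 - \left(-20 + 2 T\right) = 23 - 2 T$)
$\frac{1}{\left(-5\right) d{\left(9^{2},o{\left(-4 \right)} \right)}} = \frac{1}{\left(-5\right) \left(23 - 2 \cdot 9^{2}\right)} = \frac{1}{\left(-5\right) \left(23 - 162\right)} = \frac{1}{\left(-5\right) \left(-139\right)} = \frac{1}{695}$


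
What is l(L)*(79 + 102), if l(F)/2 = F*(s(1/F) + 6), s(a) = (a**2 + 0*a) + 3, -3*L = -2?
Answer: 2715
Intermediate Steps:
L = 2/3 (L = -1/3*(-2) = 2/3 ≈ 0.66667)
s(a) = 3 + a**2 (s(a) = (a**2 + 0) + 3 = a**2 + 3 = 3 + a**2)
l(F) = 2*F*(9 + F**(-2)) (l(F) = 2*(F*((3 + (1/F)**2) + 6)) = 2*(F*((3 + F**(-2)) + 6)) = 2*(F*(9 + F**(-2))) = 2*F*(9 + F**(-2)))
l(L)*(79 + 102) = (2/(2/3) + 18*(2/3))*(79 + 102) = (2*(3/2) + 12)*181 = (3 + 12)*181 = 15*181 = 2715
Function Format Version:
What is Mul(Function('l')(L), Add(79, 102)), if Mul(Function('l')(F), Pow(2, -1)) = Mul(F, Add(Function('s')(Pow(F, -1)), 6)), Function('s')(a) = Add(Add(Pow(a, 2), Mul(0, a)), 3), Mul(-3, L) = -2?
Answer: 2715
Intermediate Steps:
L = Rational(2, 3) (L = Mul(Rational(-1, 3), -2) = Rational(2, 3) ≈ 0.66667)
Function('s')(a) = Add(3, Pow(a, 2)) (Function('s')(a) = Add(Add(Pow(a, 2), 0), 3) = Add(Pow(a, 2), 3) = Add(3, Pow(a, 2)))
Function('l')(F) = Mul(2, F, Add(9, Pow(F, -2))) (Function('l')(F) = Mul(2, Mul(F, Add(Add(3, Pow(Pow(F, -1), 2)), 6))) = Mul(2, Mul(F, Add(Add(3, Pow(F, -2)), 6))) = Mul(2, Mul(F, Add(9, Pow(F, -2)))) = Mul(2, F, Add(9, Pow(F, -2))))
Mul(Function('l')(L), Add(79, 102)) = Mul(Add(Mul(2, Pow(Rational(2, 3), -1)), Mul(18, Rational(2, 3))), Add(79, 102)) = Mul(Add(Mul(2, Rational(3, 2)), 12), 181) = Mul(Add(3, 12), 181) = Mul(15, 181) = 2715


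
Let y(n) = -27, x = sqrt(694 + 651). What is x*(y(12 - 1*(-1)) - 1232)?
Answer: -1259*sqrt(1345) ≈ -46173.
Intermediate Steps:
x = sqrt(1345) ≈ 36.674
x*(y(12 - 1*(-1)) - 1232) = sqrt(1345)*(-27 - 1232) = sqrt(1345)*(-1259) = -1259*sqrt(1345)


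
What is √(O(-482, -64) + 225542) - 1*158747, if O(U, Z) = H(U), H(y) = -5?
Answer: -158747 + √225537 ≈ -1.5827e+5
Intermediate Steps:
O(U, Z) = -5
√(O(-482, -64) + 225542) - 1*158747 = √(-5 + 225542) - 1*158747 = √225537 - 158747 = -158747 + √225537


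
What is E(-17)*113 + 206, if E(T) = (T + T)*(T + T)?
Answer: 130834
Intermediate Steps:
E(T) = 4*T² (E(T) = (2*T)*(2*T) = 4*T²)
E(-17)*113 + 206 = (4*(-17)²)*113 + 206 = (4*289)*113 + 206 = 1156*113 + 206 = 130628 + 206 = 130834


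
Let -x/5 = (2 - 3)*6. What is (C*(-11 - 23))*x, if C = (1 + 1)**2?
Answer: -4080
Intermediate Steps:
C = 4 (C = 2**2 = 4)
x = 30 (x = -5*(2 - 3)*6 = -(-5)*6 = -5*(-6) = 30)
(C*(-11 - 23))*x = (4*(-11 - 23))*30 = (4*(-34))*30 = -136*30 = -4080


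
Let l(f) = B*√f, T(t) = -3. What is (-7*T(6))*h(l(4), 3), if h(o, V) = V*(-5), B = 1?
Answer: -315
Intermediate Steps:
l(f) = √f (l(f) = 1*√f = √f)
h(o, V) = -5*V
(-7*T(6))*h(l(4), 3) = (-7*(-3))*(-5*3) = 21*(-15) = -315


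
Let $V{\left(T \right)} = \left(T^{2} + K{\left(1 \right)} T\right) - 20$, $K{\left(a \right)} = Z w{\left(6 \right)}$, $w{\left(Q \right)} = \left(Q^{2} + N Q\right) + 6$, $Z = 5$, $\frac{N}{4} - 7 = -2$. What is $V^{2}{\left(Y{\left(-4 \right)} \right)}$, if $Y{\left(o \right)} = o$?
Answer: $10523536$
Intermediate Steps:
$N = 20$ ($N = 28 + 4 \left(-2\right) = 28 - 8 = 20$)
$w{\left(Q \right)} = 6 + Q^{2} + 20 Q$ ($w{\left(Q \right)} = \left(Q^{2} + 20 Q\right) + 6 = 6 + Q^{2} + 20 Q$)
$K{\left(a \right)} = 810$ ($K{\left(a \right)} = 5 \left(6 + 6^{2} + 20 \cdot 6\right) = 5 \left(6 + 36 + 120\right) = 5 \cdot 162 = 810$)
$V{\left(T \right)} = -20 + T^{2} + 810 T$ ($V{\left(T \right)} = \left(T^{2} + 810 T\right) - 20 = -20 + T^{2} + 810 T$)
$V^{2}{\left(Y{\left(-4 \right)} \right)} = \left(-20 + \left(-4\right)^{2} + 810 \left(-4\right)\right)^{2} = \left(-20 + 16 - 3240\right)^{2} = \left(-3244\right)^{2} = 10523536$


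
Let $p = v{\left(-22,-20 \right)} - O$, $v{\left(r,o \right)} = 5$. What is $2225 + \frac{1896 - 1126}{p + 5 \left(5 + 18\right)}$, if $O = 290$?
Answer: $\frac{37748}{17} \approx 2220.5$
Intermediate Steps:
$p = -285$ ($p = 5 - 290 = -285$)
$2225 + \frac{1896 - 1126}{p + 5 \left(5 + 18\right)} = 2225 + \frac{1896 - 1126}{-285 + 5 \left(5 + 18\right)} = 2225 + \frac{770}{-285 + 5 \cdot 23} = 2225 + \frac{770}{-285 + 115} = 2225 + \frac{770}{-170} = 2225 + 770 \left(- \frac{1}{170}\right) = 2225 - \frac{77}{17} = \frac{37748}{17}$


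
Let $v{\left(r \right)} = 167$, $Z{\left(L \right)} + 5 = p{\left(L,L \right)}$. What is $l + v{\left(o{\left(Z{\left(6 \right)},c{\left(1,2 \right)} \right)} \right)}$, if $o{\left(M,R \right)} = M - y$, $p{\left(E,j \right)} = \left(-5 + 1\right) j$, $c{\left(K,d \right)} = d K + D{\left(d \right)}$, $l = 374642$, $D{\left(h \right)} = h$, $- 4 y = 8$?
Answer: $374809$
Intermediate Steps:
$y = -2$ ($y = \left(- \frac{1}{4}\right) 8 = -2$)
$c{\left(K,d \right)} = d + K d$ ($c{\left(K,d \right)} = d K + d = K d + d = d + K d$)
$p{\left(E,j \right)} = - 4 j$
$Z{\left(L \right)} = -5 - 4 L$
$o{\left(M,R \right)} = 2 + M$ ($o{\left(M,R \right)} = M - -2 = M + 2 = 2 + M$)
$l + v{\left(o{\left(Z{\left(6 \right)},c{\left(1,2 \right)} \right)} \right)} = 374642 + 167 = 374809$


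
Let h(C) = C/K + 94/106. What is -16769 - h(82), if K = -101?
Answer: -89764858/5353 ≈ -16769.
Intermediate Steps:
h(C) = 47/53 - C/101 (h(C) = C/(-101) + 94/106 = C*(-1/101) + 94*(1/106) = -C/101 + 47/53 = 47/53 - C/101)
-16769 - h(82) = -16769 - (47/53 - 1/101*82) = -16769 - (47/53 - 82/101) = -16769 - 1*401/5353 = -16769 - 401/5353 = -89764858/5353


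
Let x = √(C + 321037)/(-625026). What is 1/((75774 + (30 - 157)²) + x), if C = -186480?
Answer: 35902596284626428/3299556306346022477927 + 625026*√134557/3299556306346022477927 ≈ 1.0881e-5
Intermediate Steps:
x = -√134557/625026 (x = √(-186480 + 321037)/(-625026) = √134557*(-1/625026) = -√134557/625026 ≈ -0.00058689)
1/((75774 + (30 - 157)²) + x) = 1/((75774 + (30 - 157)²) - √134557/625026) = 1/((75774 + (-127)²) - √134557/625026) = 1/((75774 + 16129) - √134557/625026) = 1/(91903 - √134557/625026)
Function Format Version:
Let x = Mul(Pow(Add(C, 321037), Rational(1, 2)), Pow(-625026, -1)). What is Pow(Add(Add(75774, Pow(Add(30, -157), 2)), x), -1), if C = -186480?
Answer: Add(Rational(35902596284626428, 3299556306346022477927), Mul(Rational(625026, 3299556306346022477927), Pow(134557, Rational(1, 2)))) ≈ 1.0881e-5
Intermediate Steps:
x = Mul(Rational(-1, 625026), Pow(134557, Rational(1, 2))) (x = Mul(Pow(Add(-186480, 321037), Rational(1, 2)), Pow(-625026, -1)) = Mul(Pow(134557, Rational(1, 2)), Rational(-1, 625026)) = Mul(Rational(-1, 625026), Pow(134557, Rational(1, 2))) ≈ -0.00058689)
Pow(Add(Add(75774, Pow(Add(30, -157), 2)), x), -1) = Pow(Add(Add(75774, Pow(Add(30, -157), 2)), Mul(Rational(-1, 625026), Pow(134557, Rational(1, 2)))), -1) = Pow(Add(Add(75774, Pow(-127, 2)), Mul(Rational(-1, 625026), Pow(134557, Rational(1, 2)))), -1) = Pow(Add(Add(75774, 16129), Mul(Rational(-1, 625026), Pow(134557, Rational(1, 2)))), -1) = Pow(Add(91903, Mul(Rational(-1, 625026), Pow(134557, Rational(1, 2)))), -1)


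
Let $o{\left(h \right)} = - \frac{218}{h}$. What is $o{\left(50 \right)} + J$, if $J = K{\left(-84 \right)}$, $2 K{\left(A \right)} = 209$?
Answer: $\frac{5007}{50} \approx 100.14$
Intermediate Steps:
$K{\left(A \right)} = \frac{209}{2}$ ($K{\left(A \right)} = \frac{1}{2} \cdot 209 = \frac{209}{2}$)
$J = \frac{209}{2} \approx 104.5$
$o{\left(50 \right)} + J = - \frac{218}{50} + \frac{209}{2} = \left(-218\right) \frac{1}{50} + \frac{209}{2} = - \frac{109}{25} + \frac{209}{2} = \frac{5007}{50}$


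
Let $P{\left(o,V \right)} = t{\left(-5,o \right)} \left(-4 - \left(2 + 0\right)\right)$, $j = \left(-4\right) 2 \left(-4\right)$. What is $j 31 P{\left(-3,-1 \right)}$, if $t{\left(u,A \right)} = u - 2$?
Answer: $41664$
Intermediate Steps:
$t{\left(u,A \right)} = -2 + u$ ($t{\left(u,A \right)} = u - 2 = -2 + u$)
$j = 32$ ($j = \left(-8\right) \left(-4\right) = 32$)
$P{\left(o,V \right)} = 42$ ($P{\left(o,V \right)} = \left(-2 - 5\right) \left(-4 - \left(2 + 0\right)\right) = - 7 \left(-4 - 2\right) = \left(-7\right) \left(-6\right) = 42$)
$j 31 P{\left(-3,-1 \right)} = 32 \cdot 31 \cdot 42 = 992 \cdot 42 = 41664$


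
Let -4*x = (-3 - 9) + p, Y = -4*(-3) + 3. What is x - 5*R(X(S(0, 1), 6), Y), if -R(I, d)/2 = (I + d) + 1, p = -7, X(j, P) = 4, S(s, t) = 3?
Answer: 819/4 ≈ 204.75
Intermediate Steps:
Y = 15 (Y = 12 + 3 = 15)
R(I, d) = -2 - 2*I - 2*d (R(I, d) = -2*((I + d) + 1) = -2*(1 + I + d) = -2 - 2*I - 2*d)
x = 19/4 (x = -((-3 - 9) - 7)/4 = -(-12 - 7)/4 = -1/4*(-19) = 19/4 ≈ 4.7500)
x - 5*R(X(S(0, 1), 6), Y) = 19/4 - 5*(-2 - 2*4 - 2*15) = 19/4 - 5*(-2 - 8 - 30) = 19/4 - 5*(-40) = 19/4 + 200 = 819/4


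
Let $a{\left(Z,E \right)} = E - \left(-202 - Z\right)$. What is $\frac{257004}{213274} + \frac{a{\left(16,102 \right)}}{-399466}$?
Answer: $\frac{25649028046}{21298927921} \approx 1.2042$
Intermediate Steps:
$a{\left(Z,E \right)} = 202 + E + Z$ ($a{\left(Z,E \right)} = E + \left(202 + Z\right) = 202 + E + Z$)
$\frac{257004}{213274} + \frac{a{\left(16,102 \right)}}{-399466} = \frac{257004}{213274} + \frac{202 + 102 + 16}{-399466} = 257004 \cdot \frac{1}{213274} + 320 \left(- \frac{1}{399466}\right) = \frac{128502}{106637} - \frac{160}{199733} = \frac{25649028046}{21298927921}$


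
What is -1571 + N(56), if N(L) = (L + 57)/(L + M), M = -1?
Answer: -86292/55 ≈ -1568.9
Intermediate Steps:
N(L) = (57 + L)/(-1 + L) (N(L) = (L + 57)/(L - 1) = (57 + L)/(-1 + L))
-1571 + N(56) = -1571 + (57 + 56)/(-1 + 56) = -1571 + 113/55 = -86292/55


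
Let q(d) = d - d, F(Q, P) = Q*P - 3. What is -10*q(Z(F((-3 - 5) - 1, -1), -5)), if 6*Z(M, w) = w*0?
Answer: 0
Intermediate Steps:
F(Q, P) = -3 + P*Q (F(Q, P) = P*Q - 3 = -3 + P*Q)
Z(M, w) = 0 (Z(M, w) = (w*0)/6 = (⅙)*0 = 0)
q(d) = 0
-10*q(Z(F((-3 - 5) - 1, -1), -5)) = -10*0 = 0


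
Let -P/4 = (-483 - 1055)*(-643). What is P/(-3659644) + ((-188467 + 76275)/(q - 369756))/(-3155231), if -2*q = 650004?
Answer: 1083931927315803310/1002798256009265139 ≈ 1.0809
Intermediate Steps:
q = -325002 (q = -1/2*650004 = -325002)
P = -3955736 (P = -4*(-483 - 1055)*(-643) = -(-6152)*(-643) = -4*988934 = -3955736)
P/(-3659644) + ((-188467 + 76275)/(q - 369756))/(-3155231) = -3955736/(-3659644) + ((-188467 + 76275)/(-325002 - 369756))/(-3155231) = -3955736*(-1/3659644) - 112192/(-694758)*(-1/3155231) = 988934/914911 - 112192*(-1/694758)*(-1/3155231) = 988934/914911 + (56096/347379)*(-1/3155231) = 988934/914911 - 56096/1096060989549 = 1083931927315803310/1002798256009265139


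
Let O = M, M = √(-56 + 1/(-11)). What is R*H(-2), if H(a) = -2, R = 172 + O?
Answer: -344 - 2*I*√6787/11 ≈ -344.0 - 14.979*I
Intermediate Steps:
M = I*√6787/11 (M = √(-56 - 1/11) = √(-617/11) = I*√6787/11 ≈ 7.4894*I)
O = I*√6787/11 ≈ 7.4894*I
R = 172 + I*√6787/11 ≈ 172.0 + 7.4894*I
R*H(-2) = (172 + I*√6787/11)*(-2) = -344 - 2*I*√6787/11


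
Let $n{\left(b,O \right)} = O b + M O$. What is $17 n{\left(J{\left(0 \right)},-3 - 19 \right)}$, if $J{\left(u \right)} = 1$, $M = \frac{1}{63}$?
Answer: $- \frac{23936}{63} \approx -379.94$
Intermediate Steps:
$M = \frac{1}{63} \approx 0.015873$
$n{\left(b,O \right)} = \frac{O}{63} + O b$ ($n{\left(b,O \right)} = O b + \frac{O}{63} = \frac{O}{63} + O b$)
$17 n{\left(J{\left(0 \right)},-3 - 19 \right)} = 17 \left(-3 - 19\right) \left(\frac{1}{63} + 1\right) = 17 \left(-3 - 19\right) \frac{64}{63} = 17 \left(\left(-22\right) \frac{64}{63}\right) = 17 \left(- \frac{1408}{63}\right) = - \frac{23936}{63}$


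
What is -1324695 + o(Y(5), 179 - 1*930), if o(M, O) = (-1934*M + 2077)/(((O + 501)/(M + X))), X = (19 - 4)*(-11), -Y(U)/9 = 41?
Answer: 25511166/125 ≈ 2.0409e+5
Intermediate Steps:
Y(U) = -369 (Y(U) = -9*41 = -369)
X = -165 (X = 15*(-11) = -165)
o(M, O) = (-165 + M)*(2077 - 1934*M)/(501 + O) (o(M, O) = (-1934*M + 2077)/(((O + 501)/(M - 165))) = (2077 - 1934*M)/(((501 + O)/(-165 + M))) = (2077 - 1934*M)*((-165 + M)/(501 + O)) = (-165 + M)*(2077 - 1934*M)/(501 + O))
-1324695 + o(Y(5), 179 - 1*930) = -1324695 + (-342705 - 1934*(-369)² + 321187*(-369))/(501 + (179 - 1*930)) = -1324695 + (-342705 - 1934*136161 - 118518003)/(501 + (179 - 930)) = -1324695 + (-342705 - 263335374 - 118518003)/(501 - 751) = -1324695 - 382196082/(-250) = -1324695 - 1/250*(-382196082) = -1324695 + 191098041/125 = 25511166/125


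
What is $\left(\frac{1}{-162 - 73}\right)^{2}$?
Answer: $\frac{1}{55225} \approx 1.8108 \cdot 10^{-5}$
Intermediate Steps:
$\left(\frac{1}{-162 - 73}\right)^{2} = \left(\frac{1}{-235}\right)^{2} = \left(- \frac{1}{235}\right)^{2} = \frac{1}{55225}$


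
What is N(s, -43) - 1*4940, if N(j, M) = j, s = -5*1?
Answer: -4945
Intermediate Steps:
s = -5
N(s, -43) - 1*4940 = -5 - 1*4940 = -5 - 4940 = -4945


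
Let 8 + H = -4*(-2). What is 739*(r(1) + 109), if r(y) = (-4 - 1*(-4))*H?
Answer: 80551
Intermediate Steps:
H = 0 (H = -8 - 4*(-2) = -8 + 8 = 0)
r(y) = 0 (r(y) = (-4 - 1*(-4))*0 = (-4 + 4)*0 = 0*0 = 0)
739*(r(1) + 109) = 739*(0 + 109) = 739*109 = 80551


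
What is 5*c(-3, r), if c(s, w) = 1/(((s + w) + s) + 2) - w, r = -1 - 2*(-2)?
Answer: -20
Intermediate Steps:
r = 3 (r = -1 + 4 = 3)
c(s, w) = 1/(2 + w + 2*s) - w (c(s, w) = 1/((w + 2*s) + 2) - w = 1/(2 + w + 2*s) - w)
5*c(-3, r) = 5*((1 - 1*3² - 2*3 - 2*(-3)*3)/(2 + 3 + 2*(-3))) = 5*((1 - 1*9 - 6 + 18)/(2 + 3 - 6)) = 5*((1 - 9 - 6 + 18)/(-1)) = 5*(-1*4) = 5*(-4) = -20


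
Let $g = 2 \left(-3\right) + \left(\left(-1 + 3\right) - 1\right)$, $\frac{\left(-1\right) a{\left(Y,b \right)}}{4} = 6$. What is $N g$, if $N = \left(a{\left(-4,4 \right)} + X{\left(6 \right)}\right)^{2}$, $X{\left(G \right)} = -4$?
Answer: $-3920$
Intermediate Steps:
$a{\left(Y,b \right)} = -24$ ($a{\left(Y,b \right)} = \left(-4\right) 6 = -24$)
$N = 784$ ($N = \left(-24 - 4\right)^{2} = \left(-28\right)^{2} = 784$)
$g = -5$ ($g = -6 + \left(2 - 1\right) = -6 + 1 = -5$)
$N g = 784 \left(-5\right) = -3920$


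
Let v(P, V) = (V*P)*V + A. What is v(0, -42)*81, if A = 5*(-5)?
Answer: -2025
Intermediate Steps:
A = -25
v(P, V) = -25 + P*V**2 (v(P, V) = (V*P)*V - 25 = (P*V)*V - 25 = P*V**2 - 25 = -25 + P*V**2)
v(0, -42)*81 = (-25 + 0*(-42)**2)*81 = (-25 + 0*1764)*81 = (-25 + 0)*81 = -25*81 = -2025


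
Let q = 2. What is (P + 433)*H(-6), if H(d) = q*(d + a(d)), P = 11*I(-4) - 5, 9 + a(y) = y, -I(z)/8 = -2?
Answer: -25368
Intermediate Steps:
I(z) = 16 (I(z) = -8*(-2) = 16)
a(y) = -9 + y
P = 171 (P = 11*16 - 5 = 176 - 5 = 171)
H(d) = -18 + 4*d (H(d) = 2*(d + (-9 + d)) = 2*(-9 + 2*d) = -18 + 4*d)
(P + 433)*H(-6) = (171 + 433)*(-18 + 4*(-6)) = 604*(-18 - 24) = 604*(-42) = -25368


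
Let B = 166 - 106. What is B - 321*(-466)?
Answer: 149646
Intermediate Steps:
B = 60
B - 321*(-466) = 60 - 321*(-466) = 60 + 149586 = 149646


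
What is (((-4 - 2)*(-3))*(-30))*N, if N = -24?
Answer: 12960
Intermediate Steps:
(((-4 - 2)*(-3))*(-30))*N = (((-4 - 2)*(-3))*(-30))*(-24) = (-6*(-3)*(-30))*(-24) = (18*(-30))*(-24) = -540*(-24) = 12960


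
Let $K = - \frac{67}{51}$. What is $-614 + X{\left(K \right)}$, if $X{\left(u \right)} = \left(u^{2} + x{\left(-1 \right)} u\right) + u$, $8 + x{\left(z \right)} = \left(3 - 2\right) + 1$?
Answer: $- \frac{1575440}{2601} \approx -605.71$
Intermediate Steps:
$K = - \frac{67}{51}$ ($K = \left(-67\right) \frac{1}{51} = - \frac{67}{51} \approx -1.3137$)
$x{\left(z \right)} = -6$ ($x{\left(z \right)} = -8 + \left(\left(3 - 2\right) + 1\right) = -8 + \left(1 + 1\right) = -8 + 2 = -6$)
$X{\left(u \right)} = u^{2} - 5 u$ ($X{\left(u \right)} = \left(u^{2} - 6 u\right) + u = u^{2} - 5 u$)
$-614 + X{\left(K \right)} = -614 - \frac{67 \left(-5 - \frac{67}{51}\right)}{51} = -614 - - \frac{21574}{2601} = -614 + \frac{21574}{2601} = - \frac{1575440}{2601}$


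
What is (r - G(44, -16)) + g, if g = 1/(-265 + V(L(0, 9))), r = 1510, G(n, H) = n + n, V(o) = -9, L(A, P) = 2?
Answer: 389627/274 ≈ 1422.0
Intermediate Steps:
G(n, H) = 2*n
g = -1/274 (g = 1/(-265 - 9) = 1/(-274) = -1/274 ≈ -0.0036496)
(r - G(44, -16)) + g = (1510 - 2*44) - 1/274 = (1510 - 1*88) - 1/274 = (1510 - 88) - 1/274 = 1422 - 1/274 = 389627/274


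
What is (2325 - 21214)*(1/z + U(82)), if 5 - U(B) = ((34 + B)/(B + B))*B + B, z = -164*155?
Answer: 64821400189/25420 ≈ 2.5500e+6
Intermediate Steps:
z = -25420
U(B) = -12 - 3*B/2 (U(B) = 5 - (((34 + B)/(B + B))*B + B) = 5 - (((34 + B)/((2*B)))*B + B) = 5 - (((34 + B)*(1/(2*B)))*B + B) = 5 - (((34 + B)/(2*B))*B + B) = 5 - ((17 + B/2) + B) = 5 - (17 + 3*B/2) = 5 + (-17 - 3*B/2) = -12 - 3*B/2)
(2325 - 21214)*(1/z + U(82)) = (2325 - 21214)*(1/(-25420) + (-12 - 3/2*82)) = -18889*(-1/25420 + (-12 - 123)) = -18889*(-1/25420 - 135) = -18889*(-3431701/25420) = 64821400189/25420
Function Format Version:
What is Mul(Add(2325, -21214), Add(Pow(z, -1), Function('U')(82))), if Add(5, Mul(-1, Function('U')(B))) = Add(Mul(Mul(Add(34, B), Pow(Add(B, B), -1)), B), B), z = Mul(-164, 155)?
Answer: Rational(64821400189, 25420) ≈ 2.5500e+6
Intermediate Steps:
z = -25420
Function('U')(B) = Add(-12, Mul(Rational(-3, 2), B)) (Function('U')(B) = Add(5, Mul(-1, Add(Mul(Mul(Add(34, B), Pow(Add(B, B), -1)), B), B))) = Add(5, Mul(-1, Add(Mul(Mul(Add(34, B), Pow(Mul(2, B), -1)), B), B))) = Add(5, Mul(-1, Add(Mul(Mul(Add(34, B), Mul(Rational(1, 2), Pow(B, -1))), B), B))) = Add(5, Mul(-1, Add(Mul(Mul(Rational(1, 2), Pow(B, -1), Add(34, B)), B), B))) = Add(5, Mul(-1, Add(Add(17, Mul(Rational(1, 2), B)), B))) = Add(5, Mul(-1, Add(17, Mul(Rational(3, 2), B)))) = Add(5, Add(-17, Mul(Rational(-3, 2), B))) = Add(-12, Mul(Rational(-3, 2), B)))
Mul(Add(2325, -21214), Add(Pow(z, -1), Function('U')(82))) = Mul(Add(2325, -21214), Add(Pow(-25420, -1), Add(-12, Mul(Rational(-3, 2), 82)))) = Mul(-18889, Add(Rational(-1, 25420), Add(-12, -123))) = Mul(-18889, Add(Rational(-1, 25420), -135)) = Mul(-18889, Rational(-3431701, 25420)) = Rational(64821400189, 25420)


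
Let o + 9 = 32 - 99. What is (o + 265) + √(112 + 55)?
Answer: 189 + √167 ≈ 201.92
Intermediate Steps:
o = -76 (o = -9 + (32 - 99) = -9 - 67 = -76)
(o + 265) + √(112 + 55) = (-76 + 265) + √(112 + 55) = 189 + √167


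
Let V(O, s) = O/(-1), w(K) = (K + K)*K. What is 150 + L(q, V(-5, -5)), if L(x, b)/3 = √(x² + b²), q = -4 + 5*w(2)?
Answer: 150 + 3*√1321 ≈ 259.04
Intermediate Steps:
w(K) = 2*K² (w(K) = (2*K)*K = 2*K²)
V(O, s) = -O (V(O, s) = O*(-1) = -O)
q = 36 (q = -4 + 5*(2*2²) = -4 + 5*(2*4) = -4 + 5*8 = -4 + 40 = 36)
L(x, b) = 3*√(b² + x²) (L(x, b) = 3*√(x² + b²) = 3*√(b² + x²))
150 + L(q, V(-5, -5)) = 150 + 3*√((-1*(-5))² + 36²) = 150 + 3*√(5² + 1296) = 150 + 3*√(25 + 1296) = 150 + 3*√1321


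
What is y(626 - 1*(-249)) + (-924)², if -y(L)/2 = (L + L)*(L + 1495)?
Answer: -7441224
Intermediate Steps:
y(L) = -4*L*(1495 + L) (y(L) = -2*(L + L)*(L + 1495) = -2*2*L*(1495 + L) = -4*L*(1495 + L))
y(626 - 1*(-249)) + (-924)² = -4*(626 - 1*(-249))*(1495 + (626 - 1*(-249))) + (-924)² = -4*(626 + 249)*(1495 + (626 + 249)) + 853776 = -4*875*(1495 + 875) + 853776 = -4*875*2370 + 853776 = -8295000 + 853776 = -7441224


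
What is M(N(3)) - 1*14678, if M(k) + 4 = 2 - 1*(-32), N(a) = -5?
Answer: -14648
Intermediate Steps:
M(k) = 30 (M(k) = -4 + (2 - 1*(-32)) = -4 + (2 + 32) = -4 + 34 = 30)
M(N(3)) - 1*14678 = 30 - 1*14678 = 30 - 14678 = -14648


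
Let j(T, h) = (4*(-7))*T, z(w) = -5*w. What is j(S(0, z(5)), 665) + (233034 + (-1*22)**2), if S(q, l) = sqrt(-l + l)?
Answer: 233518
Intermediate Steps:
S(q, l) = 0 (S(q, l) = sqrt(0) = 0)
j(T, h) = -28*T
j(S(0, z(5)), 665) + (233034 + (-1*22)**2) = -28*0 + (233034 + (-1*22)**2) = 0 + (233034 + (-22)**2) = 0 + (233034 + 484) = 0 + 233518 = 233518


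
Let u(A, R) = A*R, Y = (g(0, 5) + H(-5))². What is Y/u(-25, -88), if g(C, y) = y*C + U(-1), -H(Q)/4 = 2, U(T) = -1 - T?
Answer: 8/275 ≈ 0.029091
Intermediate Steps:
H(Q) = -8 (H(Q) = -4*2 = -8)
g(C, y) = C*y (g(C, y) = y*C + (-1 - 1*(-1)) = C*y + (-1 + 1) = C*y + 0 = C*y)
Y = 64 (Y = (0*5 - 8)² = (0 - 8)² = (-8)² = 64)
Y/u(-25, -88) = 64/((-25*(-88))) = 64/2200 = 64*(1/2200) = 8/275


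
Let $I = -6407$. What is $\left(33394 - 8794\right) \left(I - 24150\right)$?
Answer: $-751702200$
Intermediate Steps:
$\left(33394 - 8794\right) \left(I - 24150\right) = \left(33394 - 8794\right) \left(-6407 - 24150\right) = 24600 \left(-30557\right) = -751702200$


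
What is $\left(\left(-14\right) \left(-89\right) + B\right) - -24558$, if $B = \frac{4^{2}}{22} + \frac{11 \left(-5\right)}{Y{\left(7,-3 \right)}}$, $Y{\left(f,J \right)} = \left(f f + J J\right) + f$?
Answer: $\frac{3689955}{143} \approx 25804.0$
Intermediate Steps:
$Y{\left(f,J \right)} = f + J^{2} + f^{2}$ ($Y{\left(f,J \right)} = \left(f^{2} + J^{2}\right) + f = \left(J^{2} + f^{2}\right) + f = f + J^{2} + f^{2}$)
$B = - \frac{17}{143}$ ($B = \frac{4^{2}}{22} + \frac{11 \left(-5\right)}{7 + \left(-3\right)^{2} + 7^{2}} = 16 \cdot \frac{1}{22} - \frac{55}{7 + 9 + 49} = \frac{8}{11} - \frac{55}{65} = \frac{8}{11} - \frac{11}{13} = - \frac{17}{143} \approx -0.11888$)
$\left(\left(-14\right) \left(-89\right) + B\right) - -24558 = \left(\left(-14\right) \left(-89\right) - \frac{17}{143}\right) - -24558 = \left(1246 - \frac{17}{143}\right) + 24558 = \frac{178161}{143} + 24558 = \frac{3689955}{143}$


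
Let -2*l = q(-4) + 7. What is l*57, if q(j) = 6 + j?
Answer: -513/2 ≈ -256.50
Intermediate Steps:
l = -9/2 (l = -((6 - 4) + 7)/2 = -(2 + 7)/2 = -½*9 = -9/2 ≈ -4.5000)
l*57 = -9/2*57 = -513/2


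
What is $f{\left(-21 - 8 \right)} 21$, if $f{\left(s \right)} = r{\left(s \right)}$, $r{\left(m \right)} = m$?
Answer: $-609$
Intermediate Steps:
$f{\left(s \right)} = s$
$f{\left(-21 - 8 \right)} 21 = \left(-21 - 8\right) 21 = \left(-29\right) 21 = -609$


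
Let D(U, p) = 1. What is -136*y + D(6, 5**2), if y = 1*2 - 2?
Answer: 1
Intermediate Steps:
y = 0 (y = 2 - 2 = 0)
-136*y + D(6, 5**2) = -136*0 + 1 = 0 + 1 = 1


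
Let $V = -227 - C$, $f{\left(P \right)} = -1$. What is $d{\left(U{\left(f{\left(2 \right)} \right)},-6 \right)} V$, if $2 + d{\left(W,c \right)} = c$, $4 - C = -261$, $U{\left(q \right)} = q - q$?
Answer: $3936$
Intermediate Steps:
$U{\left(q \right)} = 0$
$C = 265$ ($C = 4 - -261 = 4 + 261 = 265$)
$d{\left(W,c \right)} = -2 + c$
$V = -492$ ($V = -227 - 265 = -492$)
$d{\left(U{\left(f{\left(2 \right)} \right)},-6 \right)} V = \left(-2 - 6\right) \left(-492\right) = \left(-8\right) \left(-492\right) = 3936$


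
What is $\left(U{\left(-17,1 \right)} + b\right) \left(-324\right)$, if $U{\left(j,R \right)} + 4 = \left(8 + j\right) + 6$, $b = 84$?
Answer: $-24948$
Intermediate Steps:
$U{\left(j,R \right)} = 10 + j$ ($U{\left(j,R \right)} = -4 + \left(\left(8 + j\right) + 6\right) = -4 + \left(14 + j\right) = 10 + j$)
$\left(U{\left(-17,1 \right)} + b\right) \left(-324\right) = \left(\left(10 - 17\right) + 84\right) \left(-324\right) = \left(-7 + 84\right) \left(-324\right) = 77 \left(-324\right) = -24948$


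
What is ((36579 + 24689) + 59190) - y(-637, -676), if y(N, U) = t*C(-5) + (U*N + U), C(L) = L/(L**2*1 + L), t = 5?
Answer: -1237907/4 ≈ -3.0948e+5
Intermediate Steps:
C(L) = L/(L + L**2) (C(L) = L/(L**2 + L) = L/(L + L**2))
y(N, U) = -5/4 + U + N*U (y(N, U) = 5/(1 - 5) + (U*N + U) = 5/(-4) + (N*U + U) = 5*(-1/4) + (U + N*U) = -5/4 + (U + N*U) = -5/4 + U + N*U)
((36579 + 24689) + 59190) - y(-637, -676) = ((36579 + 24689) + 59190) - (-5/4 - 676 - 637*(-676)) = (61268 + 59190) - (-5/4 - 676 + 430612) = 120458 - 1*1719739/4 = 120458 - 1719739/4 = -1237907/4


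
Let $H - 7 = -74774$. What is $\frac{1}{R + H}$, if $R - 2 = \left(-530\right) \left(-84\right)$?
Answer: $- \frac{1}{30245} \approx -3.3063 \cdot 10^{-5}$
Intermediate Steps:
$H = -74767$ ($H = 7 - 74774 = -74767$)
$R = 44522$ ($R = 2 - -44520 = 2 + 44520 = 44522$)
$\frac{1}{R + H} = \frac{1}{44522 - 74767} = \frac{1}{-30245} = - \frac{1}{30245}$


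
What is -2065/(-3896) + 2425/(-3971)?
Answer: -1247685/15471016 ≈ -0.080647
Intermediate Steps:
-2065/(-3896) + 2425/(-3971) = -2065*(-1/3896) + 2425*(-1/3971) = 2065/3896 - 2425/3971 = -1247685/15471016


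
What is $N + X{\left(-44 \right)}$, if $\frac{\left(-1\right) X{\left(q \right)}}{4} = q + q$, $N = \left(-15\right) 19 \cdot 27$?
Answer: $-7343$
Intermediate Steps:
$N = -7695$ ($N = \left(-285\right) 27 = -7695$)
$X{\left(q \right)} = - 8 q$ ($X{\left(q \right)} = - 4 \left(q + q\right) = - 4 \cdot 2 q = - 8 q$)
$N + X{\left(-44 \right)} = -7695 - -352 = -7695 + 352 = -7343$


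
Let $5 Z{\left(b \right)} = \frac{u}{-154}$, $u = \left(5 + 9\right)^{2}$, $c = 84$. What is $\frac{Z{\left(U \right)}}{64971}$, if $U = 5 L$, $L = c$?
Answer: $- \frac{14}{3573405} \approx -3.9178 \cdot 10^{-6}$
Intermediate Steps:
$L = 84$
$u = 196$ ($u = 14^{2} = 196$)
$U = 420$ ($U = 5 \cdot 84 = 420$)
$Z{\left(b \right)} = - \frac{14}{55}$ ($Z{\left(b \right)} = \frac{196 \frac{1}{-154}}{5} = \frac{196 \left(- \frac{1}{154}\right)}{5} = \frac{1}{5} \left(- \frac{14}{11}\right) = - \frac{14}{55}$)
$\frac{Z{\left(U \right)}}{64971} = - \frac{14}{55 \cdot 64971} = \left(- \frac{14}{55}\right) \frac{1}{64971} = - \frac{14}{3573405}$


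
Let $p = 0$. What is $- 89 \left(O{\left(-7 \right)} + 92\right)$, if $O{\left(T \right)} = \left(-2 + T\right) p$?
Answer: $-8188$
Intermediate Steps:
$O{\left(T \right)} = 0$ ($O{\left(T \right)} = \left(-2 + T\right) 0 = 0$)
$- 89 \left(O{\left(-7 \right)} + 92\right) = - 89 \left(0 + 92\right) = \left(-89\right) 92 = -8188$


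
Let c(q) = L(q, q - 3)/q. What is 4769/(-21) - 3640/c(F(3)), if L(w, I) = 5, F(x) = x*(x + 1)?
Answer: -188225/21 ≈ -8963.1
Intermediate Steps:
F(x) = x*(1 + x)
c(q) = 5/q
4769/(-21) - 3640/c(F(3)) = 4769/(-21) - 3640/(5/((3*(1 + 3)))) = 4769*(-1/21) - 3640/(5/((3*4))) = -4769/21 - 3640/(5/12) = -4769/21 - 3640/(5*(1/12)) = -4769/21 - 3640/5/12 = -4769/21 - 3640*12/5 = -4769/21 - 8736 = -188225/21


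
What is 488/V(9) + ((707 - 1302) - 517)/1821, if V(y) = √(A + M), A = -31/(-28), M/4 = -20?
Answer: -1112/1821 - 976*I*√7/47 ≈ -0.61065 - 54.942*I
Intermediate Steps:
M = -80 (M = 4*(-20) = -80)
A = 31/28 (A = -31*(-1/28) = 31/28 ≈ 1.1071)
V(y) = 47*I*√7/14 (V(y) = √(31/28 - 80) = √(-2209/28) = 47*I*√7/14)
488/V(9) + ((707 - 1302) - 517)/1821 = 488/((47*I*√7/14)) + ((707 - 1302) - 517)/1821 = 488*(-2*I*√7/47) + (-595 - 517)*(1/1821) = -976*I*√7/47 - 1112*1/1821 = -976*I*√7/47 - 1112/1821 = -1112/1821 - 976*I*√7/47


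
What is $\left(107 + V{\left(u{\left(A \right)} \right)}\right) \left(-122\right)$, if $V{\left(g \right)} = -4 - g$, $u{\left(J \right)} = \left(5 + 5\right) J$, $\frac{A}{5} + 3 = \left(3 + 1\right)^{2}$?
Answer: $66734$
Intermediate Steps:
$A = 65$ ($A = -15 + 5 \left(3 + 1\right)^{2} = -15 + 5 \cdot 4^{2} = -15 + 5 \cdot 16 = -15 + 80 = 65$)
$u{\left(J \right)} = 10 J$
$\left(107 + V{\left(u{\left(A \right)} \right)}\right) \left(-122\right) = \left(107 - \left(4 + 10 \cdot 65\right)\right) \left(-122\right) = \left(107 - 654\right) \left(-122\right) = \left(-547\right) \left(-122\right) = 66734$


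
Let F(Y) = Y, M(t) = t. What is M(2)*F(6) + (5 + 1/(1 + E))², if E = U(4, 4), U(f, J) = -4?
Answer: 304/9 ≈ 33.778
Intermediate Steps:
E = -4
M(2)*F(6) + (5 + 1/(1 + E))² = 2*6 + (5 + 1/(1 - 4))² = 12 + (5 + 1/(-3))² = 12 + (5 - ⅓)² = 12 + (14/3)² = 12 + 196/9 = 304/9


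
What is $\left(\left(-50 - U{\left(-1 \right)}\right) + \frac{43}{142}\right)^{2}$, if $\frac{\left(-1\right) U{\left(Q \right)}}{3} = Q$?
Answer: $\frac{55995289}{20164} \approx 2777.0$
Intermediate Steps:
$U{\left(Q \right)} = - 3 Q$
$\left(\left(-50 - U{\left(-1 \right)}\right) + \frac{43}{142}\right)^{2} = \left(\left(-50 - \left(-3\right) \left(-1\right)\right) + \frac{43}{142}\right)^{2} = \left(\left(-50 - 3\right) + 43 \cdot \frac{1}{142}\right)^{2} = \left(\left(-50 - 3\right) + \frac{43}{142}\right)^{2} = \left(-53 + \frac{43}{142}\right)^{2} = \left(- \frac{7483}{142}\right)^{2} = \frac{55995289}{20164}$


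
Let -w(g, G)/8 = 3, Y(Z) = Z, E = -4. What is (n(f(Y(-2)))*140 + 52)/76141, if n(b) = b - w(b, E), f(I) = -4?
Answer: 2852/76141 ≈ 0.037457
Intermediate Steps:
w(g, G) = -24 (w(g, G) = -8*3 = -24)
n(b) = 24 + b (n(b) = b - 1*(-24) = b + 24 = 24 + b)
(n(f(Y(-2)))*140 + 52)/76141 = ((24 - 4)*140 + 52)/76141 = (20*140 + 52)*(1/76141) = (2800 + 52)*(1/76141) = 2852*(1/76141) = 2852/76141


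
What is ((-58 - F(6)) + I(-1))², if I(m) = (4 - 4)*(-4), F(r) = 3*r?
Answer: 5776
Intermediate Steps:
I(m) = 0 (I(m) = 0*(-4) = 0)
((-58 - F(6)) + I(-1))² = ((-58 - 3*6) + 0)² = ((-58 - 1*18) + 0)² = ((-58 - 18) + 0)² = (-76 + 0)² = (-76)² = 5776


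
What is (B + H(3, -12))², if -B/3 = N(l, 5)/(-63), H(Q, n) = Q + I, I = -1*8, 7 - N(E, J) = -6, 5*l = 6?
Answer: 8464/441 ≈ 19.193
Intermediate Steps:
l = 6/5 (l = (⅕)*6 = 6/5 ≈ 1.2000)
N(E, J) = 13 (N(E, J) = 7 - 1*(-6) = 7 + 6 = 13)
I = -8
H(Q, n) = -8 + Q (H(Q, n) = Q - 8 = -8 + Q)
B = 13/21 (B = -39/(-63) = -39*(-1)/63 = -3*(-13/63) = 13/21 ≈ 0.61905)
(B + H(3, -12))² = (13/21 + (-8 + 3))² = (13/21 - 5)² = (-92/21)² = 8464/441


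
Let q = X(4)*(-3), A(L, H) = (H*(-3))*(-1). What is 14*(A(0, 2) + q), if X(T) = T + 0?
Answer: -84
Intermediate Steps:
X(T) = T
A(L, H) = 3*H (A(L, H) = -3*H*(-1) = 3*H)
q = -12 (q = 4*(-3) = -12)
14*(A(0, 2) + q) = 14*(3*2 - 12) = 14*(6 - 12) = 14*(-6) = -84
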